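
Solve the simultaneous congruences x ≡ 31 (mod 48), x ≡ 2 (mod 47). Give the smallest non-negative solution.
The moduli 48, 47 are pairwise coprime, so by the CRT there is a unique solution mod 48·47 = 2256.
Solve by successive substitution. Start with x ≡ 31 (mod 48).
  Combine with x ≡ 2 (mod 47): write x = 31 + 48·t and require 31 + 48·t ≡ 2 (mod 47), i.e. 48·t ≡ 2 − 31 ≡ 18 (mod 47). Since 48^(−1) ≡ 1 (mod 47) (48 ≡ 1 (mod 47)), t ≡ 1·18 ≡ 18 (mod 47). So x ≡ 31 + 48·18 = 895 (mod 2256).
Unique solution in [0, 2256): x = 895.

Final answer: x ≡ 895 (mod 2256); the representative in [0, 2256) is 895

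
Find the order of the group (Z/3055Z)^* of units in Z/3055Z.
(Z/3055Z)^* consists of the classes a with gcd(a, 3055) = 1, so its order is φ(3055). φ is multiplicative, with φ(p^e) = p^e − p^(e−1). Factorise 3055 = 5 · 13 · 47. Then
  φ(3055) = (5 − 1) · (13 − 1) · (47 − 1) = 4 · 12 · 46 = 2208.
Thus |(Z/3055Z)^*| = 2208.

Final answer: |(Z/3055Z)^*| = 2208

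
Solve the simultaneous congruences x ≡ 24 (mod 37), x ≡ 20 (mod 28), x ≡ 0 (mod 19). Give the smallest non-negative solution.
x ≡ 14972 (mod 19684); the representative in [0, 19684) is 14972

The moduli 37, 28, 19 are pairwise coprime, so by the CRT there is a unique solution mod 37·28·19 = 19684.
Solve by successive substitution. Start with x ≡ 24 (mod 37).
  Combine with x ≡ 20 (mod 28): write x = 24 + 37·t and require 24 + 37·t ≡ 20 (mod 28), i.e. 37·t ≡ 20 − 24 ≡ 24 (mod 28). Since 37^(−1) ≡ 25 (mod 28) (37 ≡ 9 (mod 28)), t ≡ 25·24 ≡ 12 (mod 28). So x ≡ 24 + 37·12 = 468 (mod 1036).
  Combine with x ≡ 0 (mod 19): write x = 468 + 1036·t and require 468 + 1036·t ≡ 0 (mod 19), i.e. 1036·t ≡ 0 − 468 ≡ 7 (mod 19). Since 1036^(−1) ≡ 2 (mod 19) (1036 ≡ 10 (mod 19)), t ≡ 2·7 ≡ 14 (mod 19). So x ≡ 468 + 1036·14 = 14972 (mod 19684).
Unique solution in [0, 19684): x = 14972.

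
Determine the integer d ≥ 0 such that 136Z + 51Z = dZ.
In the PID Z, (a, b) is generated by gcd(a, b). Compute gcd(136, 51) with the extended Euclidean algorithm, tracking rows (r, s, t) with s·136 + t·51 = r:
  row A: (136, 1, 0)   [1·136 + 0·51 = 136]
  row B: (51, 0, 1)   [0·136 + 1·51 = 51]
  136 = 2·51 + 34   → row C = row A − 2·row B = (34, 1, −2)   [check: 1·136 − 2·51 = 34]
  51 = 1·34 + 17   → row D = row B − 1·row C = (17, −1, 3)   [check: −1·136 + 3·51 = 17]
  34 = 2·17 + 0   → remainder 0, stop. gcd = 17 (last nonzero row D).
So gcd(136, 51) = 17, with Bézout identity −1·136 + 3·51 = 17. Containment (⊇): the Bézout identity exhibits 17 as an element of (136, 51), giving (17) ⊆ (136, 51). Containment (⊆): since 17 | 136 and 17 | 51 (136 = 17·8, 51 = 17·3), every Z-linear combination of 136 and 51 is divisible by 17, so (136, 51) ⊆ (17). Therefore (136, 51) = (17), d = 17.

Final answer: (136, 51) = (17); d = 17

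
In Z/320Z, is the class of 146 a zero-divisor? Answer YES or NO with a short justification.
gcd(146, 320) = 2 > 1, so 146 is not a unit in Z/320Z. In Z/nZ every nonzero non-unit is a zero-divisor: explicitly, take b = 320/gcd = 160 ≠ 0 (mod 320); then 146·160 = 23360 = 73·320, i.e. 146·160 ≡ 0 (mod 320). So 146 is a zero-divisor.

Final answer: YES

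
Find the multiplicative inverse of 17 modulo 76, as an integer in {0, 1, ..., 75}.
Apply the extended Euclidean algorithm to (76, 17), tracking rows (r, s, t) with s·76 + t·17 = r. Each division r_prev = q·r_cur + r_new produces the new row as (previous row) − q·(current row):
  row A: (76, 1, 0)   [1·76 + 0·17 = 76]
  row B: (17, 0, 1)   [0·76 + 1·17 = 17]
  76 = 4·17 + 8   → row C = row A − 4·row B = (8, 1, −4)   [check: 1·76 − 4·17 = 8]
  17 = 2·8 + 1   → row D = row B − 2·row C = (1, −2, 9)   [check: −2·76 + 9·17 = 1]
  8 = 8·1 + 0   → remainder 0, stop. gcd = 1 (last nonzero row D).
The gcd is 1, so 17 is invertible mod 76. The last nonzero row gives −2·76 + 9·17 = 1, so t = 9. So 17^(−1) ≡ 9 (mod 76). Verify: 17 · 9 = 153 ≡ 1 (mod 76). ✓

Final answer: 17^(−1) ≡ 9 (mod 76)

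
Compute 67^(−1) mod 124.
67^(−1) ≡ 87 (mod 124)

Apply the extended Euclidean algorithm to (124, 67), tracking rows (r, s, t) with s·124 + t·67 = r. Each division r_prev = q·r_cur + r_new produces the new row as (previous row) − q·(current row):
  row A: (124, 1, 0)   [1·124 + 0·67 = 124]
  row B: (67, 0, 1)   [0·124 + 1·67 = 67]
  124 = 1·67 + 57   → row C = row A − 1·row B = (57, 1, −1)   [check: 1·124 − 1·67 = 57]
  67 = 1·57 + 10   → row D = row B − 1·row C = (10, −1, 2)   [check: −1·124 + 2·67 = 10]
  57 = 5·10 + 7   → row E = row C − 5·row D = (7, 6, −11)   [check: 6·124 − 11·67 = 7]
  10 = 1·7 + 3   → row F = row D − 1·row E = (3, −7, 13)   [check: −7·124 + 13·67 = 3]
  7 = 2·3 + 1   → row G = row E − 2·row F = (1, 20, −37)   [check: 20·124 − 37·67 = 1]
  3 = 3·1 + 0   → remainder 0, stop. gcd = 1 (last nonzero row G).
The gcd is 1, so 67 is invertible mod 124. The last nonzero row gives 20·124 − 37·67 = 1, so t = −37. So 67^(−1) ≡ −37 ≡ 87 (mod 124). Verify: 67 · 87 = 5829 ≡ 1 (mod 124). ✓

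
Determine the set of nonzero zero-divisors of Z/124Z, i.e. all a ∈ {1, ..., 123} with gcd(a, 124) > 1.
An element a ∈ Z/124Z (with a ≠ 0) is a zero-divisor iff gcd(a, 124) > 1 (because a is a unit precisely when gcd(a, n) = 1, and in Z/nZ every nonzero, non-unit element is a zero-divisor). Scan a = 1, ..., 123 and keep those with gcd(a, 124) > 1:
  gcd(2, 124) = 2, gcd(4, 124) = 4, gcd(6, 124) = 2, gcd(8, 124) = 4, gcd(10, 124) = 2, gcd(12, 124) = 4, gcd(14, 124) = 2, gcd(16, 124) = 4, gcd(18, 124) = 2, gcd(20, 124) = 4, gcd(22, 124) = 2, gcd(24, 124) = 4, gcd(26, 124) = 2, gcd(28, 124) = 4, gcd(30, 124) = 2, gcd(31, 124) = 31, gcd(32, 124) = 4, gcd(34, 124) = 2, gcd(36, 124) = 4, gcd(38, 124) = 2, gcd(40, 124) = 4, gcd(42, 124) = 2, gcd(44, 124) = 4, gcd(46, 124) = 2, gcd(48, 124) = 4, gcd(50, 124) = 2, gcd(52, 124) = 4, gcd(54, 124) = 2, gcd(56, 124) = 4, gcd(58, 124) = 2, gcd(60, 124) = 4, gcd(62, 124) = 62, gcd(64, 124) = 4, gcd(66, 124) = 2, gcd(68, 124) = 4, gcd(70, 124) = 2, gcd(72, 124) = 4, gcd(74, 124) = 2, gcd(76, 124) = 4, gcd(78, 124) = 2, gcd(80, 124) = 4, gcd(82, 124) = 2, gcd(84, 124) = 4, gcd(86, 124) = 2, gcd(88, 124) = 4, gcd(90, 124) = 2, gcd(92, 124) = 4, gcd(93, 124) = 31, gcd(94, 124) = 2, gcd(96, 124) = 4, gcd(98, 124) = 2, gcd(100, 124) = 4, gcd(102, 124) = 2, gcd(104, 124) = 4, gcd(106, 124) = 2, gcd(108, 124) = 4, gcd(110, 124) = 2, gcd(112, 124) = 4, gcd(114, 124) = 2, gcd(116, 124) = 4, gcd(118, 124) = 2, gcd(120, 124) = 4, gcd(122, 124) = 2.
All other a ∈ {1, ..., 123} have gcd(a, 124) = 1 and are units. So the nonzero zero-divisors are exactly the 63 values of a appearing in this scan.

Final answer: nonzero zero-divisors of Z/124Z = {2, 4, 6, 8, 10, 12, 14, 16, 18, 20, 22, 24, 26, 28, 30, 31, 32, 34, 36, 38, 40, 42, 44, 46, 48, 50, 52, 54, 56, 58, 60, 62, 64, 66, 68, 70, 72, 74, 76, 78, 80, 82, 84, 86, 88, 90, 92, 93, 94, 96, 98, 100, 102, 104, 106, 108, 110, 112, 114, 116, 118, 120, 122}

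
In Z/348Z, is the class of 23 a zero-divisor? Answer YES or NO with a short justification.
NO

gcd(23, 348) = 1, so 23 is a unit in Z/348Z (it has a multiplicative inverse). A unit cannot be a zero-divisor: if 23·b ≡ 0 then multiplying both sides by 23^(−1) gives b ≡ 0. So 23 is not a zero-divisor.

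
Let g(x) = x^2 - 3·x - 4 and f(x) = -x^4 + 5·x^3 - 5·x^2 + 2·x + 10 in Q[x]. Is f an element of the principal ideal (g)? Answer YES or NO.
NO

In Q[x] the ideal (g) consists of all multiples of g, so f ∈ (g) iff g | f, i.e. iff the remainder of f on division by g is 0. Divide f by g (g is monic, so eliminate the leading term of the running remainder at each step):
  leading term -x^4: subtract (-x^2)·g(x) = -x^4 + 3·x^3 + 4·x^2, leaving 2·x^3 - 9·x^2 + 2·x + 10
  leading term 2·x^3: subtract (2·x)·g(x) = 2·x^3 - 6·x^2 - 8·x, leaving -3·x^2 + 10·x + 10
  leading term -3·x^2: subtract (-3)·g(x) = -3·x^2 + 9·x + 12, leaving x - 2
The remainder r(x) = x - 2 ≠ 0 (and deg r < deg g), so g ∤ f, i.e. f ∉ (g).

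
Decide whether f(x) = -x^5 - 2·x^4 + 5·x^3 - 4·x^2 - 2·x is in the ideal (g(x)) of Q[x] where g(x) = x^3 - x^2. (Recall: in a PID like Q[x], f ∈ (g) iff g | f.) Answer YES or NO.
NO

In Q[x] the ideal (g) consists of all multiples of g, so f ∈ (g) iff g | f, i.e. iff the remainder of f on division by g is 0. Divide f by g (g is monic, so eliminate the leading term of the running remainder at each step):
  leading term -x^5: subtract (-x^2)·g(x) = -x^5 + x^4, leaving -3·x^4 + 5·x^3 - 4·x^2 - 2·x
  leading term -3·x^4: subtract (-3·x)·g(x) = -3·x^4 + 3·x^3, leaving 2·x^3 - 4·x^2 - 2·x
  leading term 2·x^3: subtract (2)·g(x) = 2·x^3 - 2·x^2, leaving -2·x^2 - 2·x
The remainder r(x) = -2·x^2 - 2·x ≠ 0 (and deg r < deg g), so g ∤ f, i.e. f ∉ (g).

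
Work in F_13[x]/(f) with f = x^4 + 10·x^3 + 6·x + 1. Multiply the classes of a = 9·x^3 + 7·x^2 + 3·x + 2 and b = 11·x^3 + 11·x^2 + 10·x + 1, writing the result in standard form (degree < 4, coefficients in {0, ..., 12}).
Multiply as integer polynomials: a · b = 99·x^6 + 176·x^5 + 200·x^4 + 134·x^3 + 59·x^2 + 23·x + 2. Reducing coefficients mod 13: a · b ≡ 8·x^6 + 7·x^5 + 5·x^4 + 4·x^3 + 7·x^2 + 10·x + 2. Now divide by f(x) = x^4 + 10·x^3 + 6·x + 1 in F_13[x], eliminating the leading term at each step:
  leading term 8·x^6: subtract (8·x^2)·f(x) = 8·x^6 + 2·x^5 + 9·x^3 + 8·x^2, leaving 5·x^5 + 5·x^4 + 8·x^3 + 12·x^2 + 10·x + 2 (coefficients mod 13)
  leading term 5·x^5: subtract (5·x)·f(x) = 5·x^5 + 11·x^4 + 4·x^2 + 5·x, leaving 7·x^4 + 8·x^3 + 8·x^2 + 5·x + 2 (coefficients mod 13)
  leading term 7·x^4: subtract (7)·f(x) = 7·x^4 + 5·x^3 + 3·x + 7, leaving 3·x^3 + 8·x^2 + 2·x + 8 (coefficients mod 13)
The degree is now < 4, so this is the remainder. Hence a · b ≡ 3·x^3 + 8·x^2 + 2·x + 8 in F_13[x]/(f).

Final answer: a · b ≡ 3·x^3 + 8·x^2 + 2·x + 8 (mod f(x))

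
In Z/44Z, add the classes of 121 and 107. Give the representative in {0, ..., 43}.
Reduce the summands first: 121 ≡ 33, 107 ≡ 19 (mod 44), so 121 + 107 ≡ 33 + 19 (mod 44). 33 + 19 = 52; 52 = 1·44 + 8, so (121 + 107) mod 44 = 8.

Final answer: 8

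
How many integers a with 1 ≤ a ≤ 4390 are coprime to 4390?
1752

The number of a ∈ {1, ..., 4390} with gcd(a, 4390) = 1 is by definition Euler's totient φ(4390). φ is multiplicative, with φ(p^e) = p^e − p^(e−1). Factorise 4390 = 2 · 5 · 439. Then
  φ(4390) = (2 − 1) · (5 − 1) · (439 − 1) = 1 · 4 · 438 = 1752.
So there are 1752 such integers.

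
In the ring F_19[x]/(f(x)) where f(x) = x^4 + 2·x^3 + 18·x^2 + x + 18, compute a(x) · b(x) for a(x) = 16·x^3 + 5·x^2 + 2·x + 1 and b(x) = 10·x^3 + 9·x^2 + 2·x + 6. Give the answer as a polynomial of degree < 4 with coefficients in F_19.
Multiply as integer polynomials: a · b = 160·x^6 + 194·x^5 + 97·x^4 + 134·x^3 + 43·x^2 + 14·x + 6. Reducing coefficients mod 19: a · b ≡ 8·x^6 + 4·x^5 + 2·x^4 + x^3 + 5·x^2 + 14·x + 6. Now divide by f(x) = x^4 + 2·x^3 + 18·x^2 + x + 18 in F_19[x], eliminating the leading term at each step:
  leading term 8·x^6: subtract (8·x^2)·f(x) = 8·x^6 + 16·x^5 + 11·x^4 + 8·x^3 + 11·x^2, leaving 7·x^5 + 10·x^4 + 12·x^3 + 13·x^2 + 14·x + 6 (coefficients mod 19)
  leading term 7·x^5: subtract (7·x)·f(x) = 7·x^5 + 14·x^4 + 12·x^3 + 7·x^2 + 12·x, leaving 15·x^4 + 6·x^2 + 2·x + 6 (coefficients mod 19)
  leading term 15·x^4: subtract (15)·f(x) = 15·x^4 + 11·x^3 + 4·x^2 + 15·x + 4, leaving 8·x^3 + 2·x^2 + 6·x + 2 (coefficients mod 19)
The degree is now < 4, so this is the remainder. Hence a · b ≡ 8·x^3 + 2·x^2 + 6·x + 2 in F_19[x]/(f).

Final answer: a · b ≡ 8·x^3 + 2·x^2 + 6·x + 2 (mod f(x))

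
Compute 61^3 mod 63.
Use repeated squaring. Binary(3) = 11. Walk through the bits of the exponent 3 left-to-right: at each bit after the leading one, square the running value, then multiply by 61 if the bit is 1 (always reducing mod 63):
  bit 1 = 1 (leading): start with 61.
  bit 2 = 1: square 61^2 = 3721 ≡ 4; bit is 1, so multiply 4·61 = 244 ≡ 55 (mod 63).
Final value: 61^3 ≡ 55 (mod 63).

Final answer: 55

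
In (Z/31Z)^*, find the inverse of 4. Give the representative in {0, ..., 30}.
Apply the extended Euclidean algorithm to (31, 4), tracking rows (r, s, t) with s·31 + t·4 = r. Each division r_prev = q·r_cur + r_new produces the new row as (previous row) − q·(current row):
  row A: (31, 1, 0)   [1·31 + 0·4 = 31]
  row B: (4, 0, 1)   [0·31 + 1·4 = 4]
  31 = 7·4 + 3   → row C = row A − 7·row B = (3, 1, −7)   [check: 1·31 − 7·4 = 3]
  4 = 1·3 + 1   → row D = row B − 1·row C = (1, −1, 8)   [check: −1·31 + 8·4 = 1]
  3 = 3·1 + 0   → remainder 0, stop. gcd = 1 (last nonzero row D).
The gcd is 1, so 4 is invertible mod 31. The last nonzero row gives −1·31 + 8·4 = 1, so t = 8. So 4^(−1) ≡ 8 (mod 31). Verify: 4 · 8 = 32 ≡ 1 (mod 31). ✓

Final answer: 4^(−1) ≡ 8 (mod 31)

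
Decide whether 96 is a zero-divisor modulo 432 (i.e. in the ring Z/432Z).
YES

gcd(96, 432) = 48 > 1, so 96 is not a unit in Z/432Z. In Z/nZ every nonzero non-unit is a zero-divisor: explicitly, take b = 432/gcd = 9 ≠ 0 (mod 432); then 96·9 = 864 = 2·432, i.e. 96·9 ≡ 0 (mod 432). So 96 is a zero-divisor.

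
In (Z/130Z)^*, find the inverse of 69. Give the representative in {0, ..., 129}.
69^(−1) ≡ 49 (mod 130)

Apply the extended Euclidean algorithm to (130, 69), tracking rows (r, s, t) with s·130 + t·69 = r. Each division r_prev = q·r_cur + r_new produces the new row as (previous row) − q·(current row):
  row A: (130, 1, 0)   [1·130 + 0·69 = 130]
  row B: (69, 0, 1)   [0·130 + 1·69 = 69]
  130 = 1·69 + 61   → row C = row A − 1·row B = (61, 1, −1)   [check: 1·130 − 1·69 = 61]
  69 = 1·61 + 8   → row D = row B − 1·row C = (8, −1, 2)   [check: −1·130 + 2·69 = 8]
  61 = 7·8 + 5   → row E = row C − 7·row D = (5, 8, −15)   [check: 8·130 − 15·69 = 5]
  8 = 1·5 + 3   → row F = row D − 1·row E = (3, −9, 17)   [check: −9·130 + 17·69 = 3]
  5 = 1·3 + 2   → row G = row E − 1·row F = (2, 17, −32)   [check: 17·130 − 32·69 = 2]
  3 = 1·2 + 1   → row H = row F − 1·row G = (1, −26, 49)   [check: −26·130 + 49·69 = 1]
  2 = 2·1 + 0   → remainder 0, stop. gcd = 1 (last nonzero row H).
The gcd is 1, so 69 is invertible mod 130. The last nonzero row gives −26·130 + 49·69 = 1, so t = 49. So 69^(−1) ≡ 49 (mod 130). Verify: 69 · 49 = 3381 ≡ 1 (mod 130). ✓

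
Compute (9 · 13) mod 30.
27

Both factors are already reduced mod 30. 9 · 13 = 117. Dividing by 30: 117 = 3·30 + 27. So (9 · 13) mod 30 = 27.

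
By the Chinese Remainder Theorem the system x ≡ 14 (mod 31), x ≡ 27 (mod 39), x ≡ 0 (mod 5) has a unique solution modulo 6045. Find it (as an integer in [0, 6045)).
x ≡ 2835 (mod 6045); the representative in [0, 6045) is 2835

The moduli 31, 39, 5 are pairwise coprime, so by the CRT there is a unique solution mod 31·39·5 = 6045.
Solve by successive substitution. Start with x ≡ 14 (mod 31).
  Combine with x ≡ 27 (mod 39): write x = 14 + 31·t and require 14 + 31·t ≡ 27 (mod 39), i.e. 31·t ≡ 27 − 14 ≡ 13 (mod 39). Since 31^(−1) ≡ 34 (mod 39), t ≡ 34·13 ≡ 13 (mod 39). So x ≡ 14 + 31·13 = 417 (mod 1209).
  Combine with x ≡ 0 (mod 5): write x = 417 + 1209·t and require 417 + 1209·t ≡ 0 (mod 5), i.e. 1209·t ≡ 0 − 417 ≡ 3 (mod 5). Since 1209^(−1) ≡ 4 (mod 5) (1209 ≡ 4 (mod 5)), t ≡ 4·3 ≡ 2 (mod 5). So x ≡ 417 + 1209·2 = 2835 (mod 6045).
Unique solution in [0, 6045): x = 2835.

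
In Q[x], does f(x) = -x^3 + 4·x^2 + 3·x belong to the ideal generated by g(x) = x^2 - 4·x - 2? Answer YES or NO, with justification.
In Q[x] the ideal (g) consists of all multiples of g, so f ∈ (g) iff g | f, i.e. iff the remainder of f on division by g is 0. Divide f by g (g is monic, so eliminate the leading term of the running remainder at each step):
  leading term -x^3: subtract (-x)·g(x) = -x^3 + 4·x^2 + 2·x, leaving x
The remainder r(x) = x ≠ 0 (and deg r < deg g), so g ∤ f, i.e. f ∉ (g).

Final answer: NO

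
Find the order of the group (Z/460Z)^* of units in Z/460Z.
(Z/460Z)^* consists of the classes a with gcd(a, 460) = 1, so its order is φ(460). φ is multiplicative, with φ(p^e) = p^e − p^(e−1). Factorise 460 = 2^2 · 5 · 23. Then
  φ(460) = (2^2 − 2^1) · (5 − 1) · (23 − 1) = 2 · 4 · 22 = 176.
Thus |(Z/460Z)^*| = 176.

Final answer: |(Z/460Z)^*| = 176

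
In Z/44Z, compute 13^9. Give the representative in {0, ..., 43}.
17

Use repeated squaring. Binary(9) = 1001. Walk through the bits of the exponent 9 left-to-right: at each bit after the leading one, square the running value, then multiply by 13 if the bit is 1 (always reducing mod 44):
  bit 1 = 1 (leading): start with 13.
  bit 2 = 0: square 13^2 = 169 ≡ 37 (mod 44).
  bit 3 = 0: square 37^2 = 1369 ≡ 5 (mod 44).
  bit 4 = 1: square 5^2 = 25; bit is 1, so multiply 25·13 = 325 ≡ 17 (mod 44).
Final value: 13^9 ≡ 17 (mod 44).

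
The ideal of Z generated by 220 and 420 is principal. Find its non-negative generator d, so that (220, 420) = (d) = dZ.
In the PID Z, (a, b) is generated by gcd(a, b). Compute gcd(420, 220) with the extended Euclidean algorithm, tracking rows (r, s, t) with s·420 + t·220 = r:
  row A: (420, 1, 0)   [1·420 + 0·220 = 420]
  row B: (220, 0, 1)   [0·420 + 1·220 = 220]
  420 = 1·220 + 200   → row C = row A − 1·row B = (200, 1, −1)   [check: 1·420 − 1·220 = 200]
  220 = 1·200 + 20   → row D = row B − 1·row C = (20, −1, 2)   [check: −1·420 + 2·220 = 20]
  200 = 10·20 + 0   → remainder 0, stop. gcd = 20 (last nonzero row D).
So gcd(220, 420) = 20, with Bézout identity −1·420 + 2·220 = 20. Containment (⊇): the Bézout identity exhibits 20 as an element of (220, 420), giving (20) ⊆ (220, 420). Containment (⊆): since 20 | 220 and 20 | 420 (220 = 20·11, 420 = 20·21), every Z-linear combination of 220 and 420 is divisible by 20, so (220, 420) ⊆ (20). Therefore (220, 420) = (20), d = 20.

Final answer: (220, 420) = (20); d = 20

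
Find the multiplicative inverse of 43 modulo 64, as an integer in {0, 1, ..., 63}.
Apply the extended Euclidean algorithm to (64, 43), tracking rows (r, s, t) with s·64 + t·43 = r. Each division r_prev = q·r_cur + r_new produces the new row as (previous row) − q·(current row):
  row A: (64, 1, 0)   [1·64 + 0·43 = 64]
  row B: (43, 0, 1)   [0·64 + 1·43 = 43]
  64 = 1·43 + 21   → row C = row A − 1·row B = (21, 1, −1)   [check: 1·64 − 1·43 = 21]
  43 = 2·21 + 1   → row D = row B − 2·row C = (1, −2, 3)   [check: −2·64 + 3·43 = 1]
  21 = 21·1 + 0   → remainder 0, stop. gcd = 1 (last nonzero row D).
The gcd is 1, so 43 is invertible mod 64. The last nonzero row gives −2·64 + 3·43 = 1, so t = 3. So 43^(−1) ≡ 3 (mod 64). Verify: 43 · 3 = 129 ≡ 1 (mod 64). ✓

Final answer: 43^(−1) ≡ 3 (mod 64)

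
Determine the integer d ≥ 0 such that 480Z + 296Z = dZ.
(480, 296) = (8); d = 8

In the PID Z, (a, b) is generated by gcd(a, b). Compute gcd(480, 296) with the extended Euclidean algorithm, tracking rows (r, s, t) with s·480 + t·296 = r:
  row A: (480, 1, 0)   [1·480 + 0·296 = 480]
  row B: (296, 0, 1)   [0·480 + 1·296 = 296]
  480 = 1·296 + 184   → row C = row A − 1·row B = (184, 1, −1)   [check: 1·480 − 1·296 = 184]
  296 = 1·184 + 112   → row D = row B − 1·row C = (112, −1, 2)   [check: −1·480 + 2·296 = 112]
  184 = 1·112 + 72   → row E = row C − 1·row D = (72, 2, −3)   [check: 2·480 − 3·296 = 72]
  112 = 1·72 + 40   → row F = row D − 1·row E = (40, −3, 5)   [check: −3·480 + 5·296 = 40]
  72 = 1·40 + 32   → row G = row E − 1·row F = (32, 5, −8)   [check: 5·480 − 8·296 = 32]
  40 = 1·32 + 8   → row H = row F − 1·row G = (8, −8, 13)   [check: −8·480 + 13·296 = 8]
  32 = 4·8 + 0   → remainder 0, stop. gcd = 8 (last nonzero row H).
So gcd(480, 296) = 8, with Bézout identity −8·480 + 13·296 = 8. Containment (⊇): the Bézout identity exhibits 8 as an element of (480, 296), giving (8) ⊆ (480, 296). Containment (⊆): since 8 | 480 and 8 | 296 (480 = 8·60, 296 = 8·37), every Z-linear combination of 480 and 296 is divisible by 8, so (480, 296) ⊆ (8). Therefore (480, 296) = (8), d = 8.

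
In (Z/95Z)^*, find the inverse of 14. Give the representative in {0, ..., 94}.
14^(−1) ≡ 34 (mod 95)

Apply the extended Euclidean algorithm to (95, 14), tracking rows (r, s, t) with s·95 + t·14 = r. Each division r_prev = q·r_cur + r_new produces the new row as (previous row) − q·(current row):
  row A: (95, 1, 0)   [1·95 + 0·14 = 95]
  row B: (14, 0, 1)   [0·95 + 1·14 = 14]
  95 = 6·14 + 11   → row C = row A − 6·row B = (11, 1, −6)   [check: 1·95 − 6·14 = 11]
  14 = 1·11 + 3   → row D = row B − 1·row C = (3, −1, 7)   [check: −1·95 + 7·14 = 3]
  11 = 3·3 + 2   → row E = row C − 3·row D = (2, 4, −27)   [check: 4·95 − 27·14 = 2]
  3 = 1·2 + 1   → row F = row D − 1·row E = (1, −5, 34)   [check: −5·95 + 34·14 = 1]
  2 = 2·1 + 0   → remainder 0, stop. gcd = 1 (last nonzero row F).
The gcd is 1, so 14 is invertible mod 95. The last nonzero row gives −5·95 + 34·14 = 1, so t = 34. So 14^(−1) ≡ 34 (mod 95). Verify: 14 · 34 = 476 ≡ 1 (mod 95). ✓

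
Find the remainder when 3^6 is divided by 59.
21

Use repeated squaring. Binary(6) = 110. Walk through the bits of the exponent 6 left-to-right: at each bit after the leading one, square the running value, then multiply by 3 if the bit is 1 (always reducing mod 59):
  bit 1 = 1 (leading): start with 3.
  bit 2 = 1: square 3^2 = 9; bit is 1, so multiply 9·3 = 27 (mod 59).
  bit 3 = 0: square 27^2 = 729 ≡ 21 (mod 59).
Final value: 3^6 ≡ 21 (mod 59).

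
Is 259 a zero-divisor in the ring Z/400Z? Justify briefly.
gcd(259, 400) = 1, so 259 is a unit in Z/400Z (it has a multiplicative inverse). A unit cannot be a zero-divisor: if 259·b ≡ 0 then multiplying both sides by 259^(−1) gives b ≡ 0. So 259 is not a zero-divisor.

Final answer: NO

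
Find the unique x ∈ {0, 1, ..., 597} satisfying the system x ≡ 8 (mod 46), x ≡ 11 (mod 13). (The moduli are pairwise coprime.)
x ≡ 284 (mod 598); the representative in [0, 598) is 284

The moduli 46, 13 are pairwise coprime, so by the CRT there is a unique solution mod 46·13 = 598.
Solve by successive substitution. Start with x ≡ 8 (mod 46).
  Combine with x ≡ 11 (mod 13): write x = 8 + 46·t and require 8 + 46·t ≡ 11 (mod 13), i.e. 46·t ≡ 11 − 8 ≡ 3 (mod 13). Since 46^(−1) ≡ 2 (mod 13) (46 ≡ 7 (mod 13)), t ≡ 2·3 ≡ 6 (mod 13). So x ≡ 8 + 46·6 = 284 (mod 598).
Unique solution in [0, 598): x = 284.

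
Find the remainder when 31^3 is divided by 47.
Use repeated squaring. Binary(3) = 11. Walk through the bits of the exponent 3 left-to-right: at each bit after the leading one, square the running value, then multiply by 31 if the bit is 1 (always reducing mod 47):
  bit 1 = 1 (leading): start with 31.
  bit 2 = 1: square 31^2 = 961 ≡ 21; bit is 1, so multiply 21·31 = 651 ≡ 40 (mod 47).
Final value: 31^3 ≡ 40 (mod 47).

Final answer: 40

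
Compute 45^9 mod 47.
Use repeated squaring. Binary(9) = 1001. Walk through the bits of the exponent 9 left-to-right: at each bit after the leading one, square the running value, then multiply by 45 if the bit is 1 (always reducing mod 47):
  bit 1 = 1 (leading): start with 45.
  bit 2 = 0: square 45^2 = 2025 ≡ 4 (mod 47).
  bit 3 = 0: square 4^2 = 16 (mod 47).
  bit 4 = 1: square 16^2 = 256 ≡ 21; bit is 1, so multiply 21·45 = 945 ≡ 5 (mod 47).
Final value: 45^9 ≡ 5 (mod 47).

Final answer: 5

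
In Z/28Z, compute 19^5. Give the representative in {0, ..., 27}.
Use repeated squaring. Binary(5) = 101. Walk through the bits of the exponent 5 left-to-right: at each bit after the leading one, square the running value, then multiply by 19 if the bit is 1 (always reducing mod 28):
  bit 1 = 1 (leading): start with 19.
  bit 2 = 0: square 19^2 = 361 ≡ 25 (mod 28).
  bit 3 = 1: square 25^2 = 625 ≡ 9; bit is 1, so multiply 9·19 = 171 ≡ 3 (mod 28).
Final value: 19^5 ≡ 3 (mod 28).

Final answer: 3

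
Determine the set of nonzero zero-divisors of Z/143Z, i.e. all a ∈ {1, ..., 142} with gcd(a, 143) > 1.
nonzero zero-divisors of Z/143Z = {11, 13, 22, 26, 33, 39, 44, 52, 55, 65, 66, 77, 78, 88, 91, 99, 104, 110, 117, 121, 130, 132}

An element a ∈ Z/143Z (with a ≠ 0) is a zero-divisor iff gcd(a, 143) > 1 (because a is a unit precisely when gcd(a, n) = 1, and in Z/nZ every nonzero, non-unit element is a zero-divisor). Scan a = 1, ..., 142 and keep those with gcd(a, 143) > 1:
  gcd(11, 143) = 11, gcd(13, 143) = 13, gcd(22, 143) = 11, gcd(26, 143) = 13, gcd(33, 143) = 11, gcd(39, 143) = 13, gcd(44, 143) = 11, gcd(52, 143) = 13, gcd(55, 143) = 11, gcd(65, 143) = 13, gcd(66, 143) = 11, gcd(77, 143) = 11, gcd(78, 143) = 13, gcd(88, 143) = 11, gcd(91, 143) = 13, gcd(99, 143) = 11, gcd(104, 143) = 13, gcd(110, 143) = 11, gcd(117, 143) = 13, gcd(121, 143) = 11, gcd(130, 143) = 13, gcd(132, 143) = 11.
All other a ∈ {1, ..., 142} have gcd(a, 143) = 1 and are units. So the nonzero zero-divisors are exactly the 22 values of a appearing in this scan.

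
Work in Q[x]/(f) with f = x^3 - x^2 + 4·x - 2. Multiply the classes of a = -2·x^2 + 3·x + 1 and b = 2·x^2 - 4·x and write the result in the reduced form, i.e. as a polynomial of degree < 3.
a · b ≡ 16·x^2 - 52·x + 20 (mod f(x))

First multiply in Q[x] without reducing: a · b = -4·x^4 + 14·x^3 - 10·x^2 - 4·x. Now divide by f(x) = x^3 - x^2 + 4·x - 2, eliminating the leading term at each step:
  leading term -4·x^4: subtract (-4·x)·f(x) = -4·x^4 + 4·x^3 - 16·x^2 + 8·x, leaving 10·x^3 + 6·x^2 - 12·x
  leading term 10·x^3: subtract (10)·f(x) = 10·x^3 - 10·x^2 + 40·x - 20, leaving 16·x^2 - 52·x + 20
The degree is now < 3, so this is the remainder. Hence a · b ≡ 16·x^2 - 52·x + 20 in Q[x]/(f).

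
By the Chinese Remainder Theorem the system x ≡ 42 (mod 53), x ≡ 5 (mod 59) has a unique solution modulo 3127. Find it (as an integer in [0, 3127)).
x ≡ 890 (mod 3127); the representative in [0, 3127) is 890

The moduli 53, 59 are pairwise coprime, so by the CRT there is a unique solution mod 53·59 = 3127.
Solve by successive substitution. Start with x ≡ 42 (mod 53).
  Combine with x ≡ 5 (mod 59): write x = 42 + 53·t and require 42 + 53·t ≡ 5 (mod 59), i.e. 53·t ≡ 5 − 42 ≡ 22 (mod 59). Since 53^(−1) ≡ 49 (mod 59), t ≡ 49·22 ≡ 16 (mod 59). So x ≡ 42 + 53·16 = 890 (mod 3127).
Unique solution in [0, 3127): x = 890.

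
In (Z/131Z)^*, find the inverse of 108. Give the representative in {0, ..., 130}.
108^(−1) ≡ 74 (mod 131)

Apply the extended Euclidean algorithm to (131, 108), tracking rows (r, s, t) with s·131 + t·108 = r. Each division r_prev = q·r_cur + r_new produces the new row as (previous row) − q·(current row):
  row A: (131, 1, 0)   [1·131 + 0·108 = 131]
  row B: (108, 0, 1)   [0·131 + 1·108 = 108]
  131 = 1·108 + 23   → row C = row A − 1·row B = (23, 1, −1)   [check: 1·131 − 1·108 = 23]
  108 = 4·23 + 16   → row D = row B − 4·row C = (16, −4, 5)   [check: −4·131 + 5·108 = 16]
  23 = 1·16 + 7   → row E = row C − 1·row D = (7, 5, −6)   [check: 5·131 − 6·108 = 7]
  16 = 2·7 + 2   → row F = row D − 2·row E = (2, −14, 17)   [check: −14·131 + 17·108 = 2]
  7 = 3·2 + 1   → row G = row E − 3·row F = (1, 47, −57)   [check: 47·131 − 57·108 = 1]
  2 = 2·1 + 0   → remainder 0, stop. gcd = 1 (last nonzero row G).
The gcd is 1, so 108 is invertible mod 131. The last nonzero row gives 47·131 − 57·108 = 1, so t = −57. So 108^(−1) ≡ −57 ≡ 74 (mod 131). Verify: 108 · 74 = 7992 ≡ 1 (mod 131). ✓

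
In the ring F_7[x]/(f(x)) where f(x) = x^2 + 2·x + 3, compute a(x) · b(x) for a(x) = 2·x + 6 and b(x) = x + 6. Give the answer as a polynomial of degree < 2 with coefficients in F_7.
Multiply as integer polynomials: a · b = 2·x^2 + 18·x + 36. Reducing coefficients mod 7: a · b ≡ 2·x^2 + 4·x + 1. Now divide by f(x) = x^2 + 2·x + 3 in F_7[x], eliminating the leading term at each step:
  leading term 2·x^2: subtract (2)·f(x) = 2·x^2 + 4·x + 6, leaving 2 (coefficients mod 7)
The degree is now < 2, so this is the remainder. Hence a · b ≡ 2 in F_7[x]/(f).

Final answer: a · b ≡ 2 (mod f(x))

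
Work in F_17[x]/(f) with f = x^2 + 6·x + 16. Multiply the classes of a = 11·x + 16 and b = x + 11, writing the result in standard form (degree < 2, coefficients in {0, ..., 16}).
a · b ≡ 3·x (mod f(x))

Multiply as integer polynomials: a · b = 11·x^2 + 137·x + 176. Reducing coefficients mod 17: a · b ≡ 11·x^2 + x + 6. Now divide by f(x) = x^2 + 6·x + 16 in F_17[x], eliminating the leading term at each step:
  leading term 11·x^2: subtract (11)·f(x) = 11·x^2 + 15·x + 6, leaving 3·x (coefficients mod 17)
The degree is now < 2, so this is the remainder. Hence a · b ≡ 3·x in F_17[x]/(f).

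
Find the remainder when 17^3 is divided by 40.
Use repeated squaring. Binary(3) = 11. Walk through the bits of the exponent 3 left-to-right: at each bit after the leading one, square the running value, then multiply by 17 if the bit is 1 (always reducing mod 40):
  bit 1 = 1 (leading): start with 17.
  bit 2 = 1: square 17^2 = 289 ≡ 9; bit is 1, so multiply 9·17 = 153 ≡ 33 (mod 40).
Final value: 17^3 ≡ 33 (mod 40).

Final answer: 33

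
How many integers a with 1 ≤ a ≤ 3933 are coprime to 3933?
The number of a ∈ {1, ..., 3933} with gcd(a, 3933) = 1 is by definition Euler's totient φ(3933). φ is multiplicative, with φ(p^e) = p^e − p^(e−1). Factorise 3933 = 3^2 · 19 · 23. Then
  φ(3933) = (3^2 − 3^1) · (19 − 1) · (23 − 1) = 6 · 18 · 22 = 2376.
So there are 2376 such integers.

Final answer: 2376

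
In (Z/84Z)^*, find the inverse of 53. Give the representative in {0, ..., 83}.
Apply the extended Euclidean algorithm to (84, 53), tracking rows (r, s, t) with s·84 + t·53 = r. Each division r_prev = q·r_cur + r_new produces the new row as (previous row) − q·(current row):
  row A: (84, 1, 0)   [1·84 + 0·53 = 84]
  row B: (53, 0, 1)   [0·84 + 1·53 = 53]
  84 = 1·53 + 31   → row C = row A − 1·row B = (31, 1, −1)   [check: 1·84 − 1·53 = 31]
  53 = 1·31 + 22   → row D = row B − 1·row C = (22, −1, 2)   [check: −1·84 + 2·53 = 22]
  31 = 1·22 + 9   → row E = row C − 1·row D = (9, 2, −3)   [check: 2·84 − 3·53 = 9]
  22 = 2·9 + 4   → row F = row D − 2·row E = (4, −5, 8)   [check: −5·84 + 8·53 = 4]
  9 = 2·4 + 1   → row G = row E − 2·row F = (1, 12, −19)   [check: 12·84 − 19·53 = 1]
  4 = 4·1 + 0   → remainder 0, stop. gcd = 1 (last nonzero row G).
The gcd is 1, so 53 is invertible mod 84. The last nonzero row gives 12·84 − 19·53 = 1, so t = −19. So 53^(−1) ≡ −19 ≡ 65 (mod 84). Verify: 53 · 65 = 3445 ≡ 1 (mod 84). ✓

Final answer: 53^(−1) ≡ 65 (mod 84)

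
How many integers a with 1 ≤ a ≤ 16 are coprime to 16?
The number of a ∈ {1, ..., 16} with gcd(a, 16) = 1 is by definition Euler's totient φ(16). φ is multiplicative, with φ(p^e) = p^e − p^(e−1). Factorise 16 = 2^4. Then
  φ(16) = (2^4 − 2^3) = 8 = 8.
So there are 8 such integers.

Final answer: 8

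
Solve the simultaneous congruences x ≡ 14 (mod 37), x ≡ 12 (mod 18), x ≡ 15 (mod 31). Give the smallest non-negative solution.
x ≡ 3270 (mod 20646); the representative in [0, 20646) is 3270

The moduli 37, 18, 31 are pairwise coprime, so by the CRT there is a unique solution mod 37·18·31 = 20646.
Solve by successive substitution. Start with x ≡ 14 (mod 37).
  Combine with x ≡ 12 (mod 18): write x = 14 + 37·t and require 14 + 37·t ≡ 12 (mod 18), i.e. 37·t ≡ 12 − 14 ≡ 16 (mod 18). Since 37^(−1) ≡ 1 (mod 18) (37 ≡ 1 (mod 18)), t ≡ 1·16 ≡ 16 (mod 18). So x ≡ 14 + 37·16 = 606 (mod 666).
  Combine with x ≡ 15 (mod 31): write x = 606 + 666·t and require 606 + 666·t ≡ 15 (mod 31), i.e. 666·t ≡ 15 − 606 ≡ 29 (mod 31). Since 666^(−1) ≡ 29 (mod 31) (666 ≡ 15 (mod 31)), t ≡ 29·29 ≡ 4 (mod 31). So x ≡ 606 + 666·4 = 3270 (mod 20646).
Unique solution in [0, 20646): x = 3270.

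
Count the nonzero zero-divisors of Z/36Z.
In Z/36Z each nonzero element is either a unit (gcd with 36 is 1) or a zero-divisor (gcd > 1). The number of units is φ(36): factorise 36 = 2^2 · 3^2, so φ(36) = (2^2 − 2^1) · (3^2 − 3^1) = 2 · 6 = 12. The nonzero elements number 36 − 1 = 35. Hence the nonzero zero-divisors number 35 − 12 = 23.

Final answer: Z/36Z has 23 nonzero zero-divisors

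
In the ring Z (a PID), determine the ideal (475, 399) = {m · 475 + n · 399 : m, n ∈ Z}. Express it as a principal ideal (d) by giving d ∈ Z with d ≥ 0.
In the PID Z, (a, b) is generated by gcd(a, b). Compute gcd(475, 399) with the extended Euclidean algorithm, tracking rows (r, s, t) with s·475 + t·399 = r:
  row A: (475, 1, 0)   [1·475 + 0·399 = 475]
  row B: (399, 0, 1)   [0·475 + 1·399 = 399]
  475 = 1·399 + 76   → row C = row A − 1·row B = (76, 1, −1)   [check: 1·475 − 1·399 = 76]
  399 = 5·76 + 19   → row D = row B − 5·row C = (19, −5, 6)   [check: −5·475 + 6·399 = 19]
  76 = 4·19 + 0   → remainder 0, stop. gcd = 19 (last nonzero row D).
So gcd(475, 399) = 19, with Bézout identity −5·475 + 6·399 = 19. Containment (⊇): the Bézout identity exhibits 19 as an element of (475, 399), giving (19) ⊆ (475, 399). Containment (⊆): since 19 | 475 and 19 | 399 (475 = 19·25, 399 = 19·21), every Z-linear combination of 475 and 399 is divisible by 19, so (475, 399) ⊆ (19). Therefore (475, 399) = (19), d = 19.

Final answer: (475, 399) = (19); d = 19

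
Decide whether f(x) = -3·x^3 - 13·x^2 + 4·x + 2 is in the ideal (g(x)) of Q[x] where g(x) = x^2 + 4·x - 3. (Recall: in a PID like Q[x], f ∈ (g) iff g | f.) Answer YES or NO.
NO

In Q[x] the ideal (g) consists of all multiples of g, so f ∈ (g) iff g | f, i.e. iff the remainder of f on division by g is 0. Divide f by g (g is monic, so eliminate the leading term of the running remainder at each step):
  leading term -3·x^3: subtract (-3·x)·g(x) = -3·x^3 - 12·x^2 + 9·x, leaving -x^2 - 5·x + 2
  leading term -x^2: subtract (-1)·g(x) = -x^2 - 4·x + 3, leaving -x - 1
The remainder r(x) = -x - 1 ≠ 0 (and deg r < deg g), so g ∤ f, i.e. f ∉ (g).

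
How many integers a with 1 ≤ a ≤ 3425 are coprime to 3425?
The number of a ∈ {1, ..., 3425} with gcd(a, 3425) = 1 is by definition Euler's totient φ(3425). φ is multiplicative, with φ(p^e) = p^e − p^(e−1). Factorise 3425 = 5^2 · 137. Then
  φ(3425) = (5^2 − 5^1) · (137 − 1) = 20 · 136 = 2720.
So there are 2720 such integers.

Final answer: 2720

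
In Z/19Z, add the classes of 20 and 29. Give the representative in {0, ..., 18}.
11

Reduce the summands first: 20 ≡ 1, 29 ≡ 10 (mod 19), so 20 + 29 ≡ 1 + 10 (mod 19). 1 + 10 = 11; 11 = 0·19 + 11, so (20 + 29) mod 19 = 11.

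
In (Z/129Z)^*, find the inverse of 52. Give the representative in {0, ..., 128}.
52^(−1) ≡ 67 (mod 129)

Apply the extended Euclidean algorithm to (129, 52), tracking rows (r, s, t) with s·129 + t·52 = r. Each division r_prev = q·r_cur + r_new produces the new row as (previous row) − q·(current row):
  row A: (129, 1, 0)   [1·129 + 0·52 = 129]
  row B: (52, 0, 1)   [0·129 + 1·52 = 52]
  129 = 2·52 + 25   → row C = row A − 2·row B = (25, 1, −2)   [check: 1·129 − 2·52 = 25]
  52 = 2·25 + 2   → row D = row B − 2·row C = (2, −2, 5)   [check: −2·129 + 5·52 = 2]
  25 = 12·2 + 1   → row E = row C − 12·row D = (1, 25, −62)   [check: 25·129 − 62·52 = 1]
  2 = 2·1 + 0   → remainder 0, stop. gcd = 1 (last nonzero row E).
The gcd is 1, so 52 is invertible mod 129. The last nonzero row gives 25·129 − 62·52 = 1, so t = −62. So 52^(−1) ≡ −62 ≡ 67 (mod 129). Verify: 52 · 67 = 3484 ≡ 1 (mod 129). ✓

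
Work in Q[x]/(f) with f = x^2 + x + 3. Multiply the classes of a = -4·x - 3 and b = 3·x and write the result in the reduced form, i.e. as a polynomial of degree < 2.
a · b ≡ 3·x + 36 (mod f(x))

First multiply in Q[x] without reducing: a · b = -12·x^2 - 9·x. Now divide by f(x) = x^2 + x + 3, eliminating the leading term at each step:
  leading term -12·x^2: subtract (-12)·f(x) = -12·x^2 - 12·x - 36, leaving 3·x + 36
The degree is now < 2, so this is the remainder. Hence a · b ≡ 3·x + 36 in Q[x]/(f).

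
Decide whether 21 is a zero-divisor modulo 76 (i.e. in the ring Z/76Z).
NO

gcd(21, 76) = 1, so 21 is a unit in Z/76Z (it has a multiplicative inverse). A unit cannot be a zero-divisor: if 21·b ≡ 0 then multiplying both sides by 21^(−1) gives b ≡ 0. So 21 is not a zero-divisor.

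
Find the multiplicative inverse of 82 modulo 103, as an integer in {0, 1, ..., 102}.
Apply the extended Euclidean algorithm to (103, 82), tracking rows (r, s, t) with s·103 + t·82 = r. Each division r_prev = q·r_cur + r_new produces the new row as (previous row) − q·(current row):
  row A: (103, 1, 0)   [1·103 + 0·82 = 103]
  row B: (82, 0, 1)   [0·103 + 1·82 = 82]
  103 = 1·82 + 21   → row C = row A − 1·row B = (21, 1, −1)   [check: 1·103 − 1·82 = 21]
  82 = 3·21 + 19   → row D = row B − 3·row C = (19, −3, 4)   [check: −3·103 + 4·82 = 19]
  21 = 1·19 + 2   → row E = row C − 1·row D = (2, 4, −5)   [check: 4·103 − 5·82 = 2]
  19 = 9·2 + 1   → row F = row D − 9·row E = (1, −39, 49)   [check: −39·103 + 49·82 = 1]
  2 = 2·1 + 0   → remainder 0, stop. gcd = 1 (last nonzero row F).
The gcd is 1, so 82 is invertible mod 103. The last nonzero row gives −39·103 + 49·82 = 1, so t = 49. So 82^(−1) ≡ 49 (mod 103). Verify: 82 · 49 = 4018 ≡ 1 (mod 103). ✓

Final answer: 82^(−1) ≡ 49 (mod 103)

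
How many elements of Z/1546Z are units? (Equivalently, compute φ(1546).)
Z/1546Z has φ(1546) = 772 units

An element a ∈ Z/1546Z is a unit iff gcd(a, 1546) = 1, so the number of units is φ(1546). φ is multiplicative, with φ(p^e) = p^e − p^(e−1). Factorise 1546 = 2 · 773. Then
  φ(1546) = (2 − 1) · (773 − 1) = 1 · 772 = 772.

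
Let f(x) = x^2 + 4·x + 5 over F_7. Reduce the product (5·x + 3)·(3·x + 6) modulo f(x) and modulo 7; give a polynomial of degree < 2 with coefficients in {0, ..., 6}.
a · b ≡ 6 (mod f(x))

Multiply as integer polynomials: a · b = 15·x^2 + 39·x + 18. Reducing coefficients mod 7: a · b ≡ x^2 + 4·x + 4. Now divide by f(x) = x^2 + 4·x + 5 in F_7[x], eliminating the leading term at each step:
  leading term x^2: subtract (1)·f(x) = x^2 + 4·x + 5, leaving 6 (coefficients mod 7)
The degree is now < 2, so this is the remainder. Hence a · b ≡ 6 in F_7[x]/(f).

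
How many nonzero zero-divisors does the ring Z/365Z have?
Z/365Z has 76 nonzero zero-divisors

In Z/365Z each nonzero element is either a unit (gcd with 365 is 1) or a zero-divisor (gcd > 1). The number of units is φ(365): factorise 365 = 5 · 73, so φ(365) = (5 − 1) · (73 − 1) = 4 · 72 = 288. The nonzero elements number 365 − 1 = 364. Hence the nonzero zero-divisors number 364 − 288 = 76.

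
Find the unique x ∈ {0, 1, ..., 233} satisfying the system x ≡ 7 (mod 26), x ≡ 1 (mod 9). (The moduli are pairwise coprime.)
x ≡ 163 (mod 234); the representative in [0, 234) is 163

The moduli 26, 9 are pairwise coprime, so by the CRT there is a unique solution mod 26·9 = 234.
Solve by successive substitution. Start with x ≡ 7 (mod 26).
  Combine with x ≡ 1 (mod 9): write x = 7 + 26·t and require 7 + 26·t ≡ 1 (mod 9), i.e. 26·t ≡ 1 − 7 ≡ 3 (mod 9). Since 26^(−1) ≡ 8 (mod 9) (26 ≡ 8 (mod 9)), t ≡ 8·3 ≡ 6 (mod 9). So x ≡ 7 + 26·6 = 163 (mod 234).
Unique solution in [0, 234): x = 163.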